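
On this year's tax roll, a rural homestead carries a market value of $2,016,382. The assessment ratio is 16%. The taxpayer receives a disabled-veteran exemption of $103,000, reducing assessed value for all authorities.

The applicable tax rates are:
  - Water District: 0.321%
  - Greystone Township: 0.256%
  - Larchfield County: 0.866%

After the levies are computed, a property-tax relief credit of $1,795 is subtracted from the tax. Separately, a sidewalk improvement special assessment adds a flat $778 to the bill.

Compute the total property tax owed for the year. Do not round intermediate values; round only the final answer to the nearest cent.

Assessed value = $2,016,382 × 0.16 = $322,621.12
Taxable value = $322,621.12 − $103,000 = $219,621.12
Water District: $219,621.12 × 0.00321 = $704.9837952
Greystone Township: $219,621.12 × 0.00256 = $562.2300672
Larchfield County: $219,621.12 × 0.00866 = $1,901.9188992
Levies subtotal = $3,169.1327616
After credit = $3,169.1327616 − $1,795 = $1,374.1327616
Total = $1,374.1327616 + $778 = $2,152.1327616

$2,152.13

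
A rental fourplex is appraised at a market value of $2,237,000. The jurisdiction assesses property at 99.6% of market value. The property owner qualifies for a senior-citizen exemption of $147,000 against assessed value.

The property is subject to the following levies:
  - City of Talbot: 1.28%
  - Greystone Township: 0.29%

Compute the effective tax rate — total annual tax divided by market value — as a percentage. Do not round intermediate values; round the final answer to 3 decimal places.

1.461%

Assessed value = $2,237,000 × 0.996 = $2,228,052
Taxable value = $2,228,052 − $147,000 = $2,081,052
City of Talbot: $2,081,052 × 0.0128 = $26,637.4656
Greystone Township: $2,081,052 × 0.0029 = $6,035.0508
Total tax = $32,672.5164
Effective rate = $32,672.5164 ÷ $2,237,000 = 1.461% of market value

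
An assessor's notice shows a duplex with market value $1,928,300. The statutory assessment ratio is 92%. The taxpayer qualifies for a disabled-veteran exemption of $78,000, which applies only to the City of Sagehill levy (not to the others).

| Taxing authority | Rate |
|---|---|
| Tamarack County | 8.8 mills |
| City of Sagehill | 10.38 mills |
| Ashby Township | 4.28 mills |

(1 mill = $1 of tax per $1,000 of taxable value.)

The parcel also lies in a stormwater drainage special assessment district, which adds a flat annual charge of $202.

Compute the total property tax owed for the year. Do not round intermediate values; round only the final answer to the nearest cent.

Assessed value = $1,928,300 × 0.92 = $1,774,036
Tamarack County: $1,774,036 × 0.0088 = $15,611.5168
City of Sagehill: ($1,774,036 − $78,000) × 0.01038 = $1,696,036 × 0.01038 = $17,604.85368
Ashby Township: $1,774,036 × 0.00428 = $7,592.87408
Levies subtotal = $40,809.24456
Total = $40,809.24456 + $202 = $41,011.24456

$41,011.24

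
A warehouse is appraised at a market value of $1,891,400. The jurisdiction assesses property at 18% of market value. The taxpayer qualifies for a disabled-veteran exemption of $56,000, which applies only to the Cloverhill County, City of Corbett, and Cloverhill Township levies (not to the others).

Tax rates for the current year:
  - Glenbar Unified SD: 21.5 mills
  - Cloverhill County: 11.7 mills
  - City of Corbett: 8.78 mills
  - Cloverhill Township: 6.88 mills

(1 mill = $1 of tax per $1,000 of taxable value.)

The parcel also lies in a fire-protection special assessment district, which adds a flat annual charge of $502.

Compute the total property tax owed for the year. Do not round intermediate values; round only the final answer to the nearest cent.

Assessed value = $1,891,400 × 0.18 = $340,452
Glenbar Unified SD: $340,452 × 0.0215 = $7,319.718
Cloverhill County: ($340,452 − $56,000) × 0.0117 = $284,452 × 0.0117 = $3,328.0884
City of Corbett: ($340,452 − $56,000) × 0.00878 = $284,452 × 0.00878 = $2,497.48856
Cloverhill Township: ($340,452 − $56,000) × 0.00688 = $284,452 × 0.00688 = $1,957.02976
Levies subtotal = $15,102.32472
Total = $15,102.32472 + $502 = $15,604.32472

$15,604.32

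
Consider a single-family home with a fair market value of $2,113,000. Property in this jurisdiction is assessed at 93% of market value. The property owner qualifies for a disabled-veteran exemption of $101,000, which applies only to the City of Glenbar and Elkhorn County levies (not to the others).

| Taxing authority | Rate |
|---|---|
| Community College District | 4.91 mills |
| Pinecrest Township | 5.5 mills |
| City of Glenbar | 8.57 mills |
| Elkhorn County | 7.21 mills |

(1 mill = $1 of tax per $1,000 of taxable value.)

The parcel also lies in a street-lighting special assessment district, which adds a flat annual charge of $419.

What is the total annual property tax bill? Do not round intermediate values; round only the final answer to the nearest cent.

Assessed value = $2,113,000 × 0.93 = $1,965,090
Community College District: $1,965,090 × 0.00491 = $9,648.5919
Pinecrest Township: $1,965,090 × 0.0055 = $10,807.995
City of Glenbar: ($1,965,090 − $101,000) × 0.00857 = $1,864,090 × 0.00857 = $15,975.2513
Elkhorn County: ($1,965,090 − $101,000) × 0.00721 = $1,864,090 × 0.00721 = $13,440.0889
Levies subtotal = $49,871.9271
Total = $49,871.9271 + $419 = $50,290.9271

$50,290.93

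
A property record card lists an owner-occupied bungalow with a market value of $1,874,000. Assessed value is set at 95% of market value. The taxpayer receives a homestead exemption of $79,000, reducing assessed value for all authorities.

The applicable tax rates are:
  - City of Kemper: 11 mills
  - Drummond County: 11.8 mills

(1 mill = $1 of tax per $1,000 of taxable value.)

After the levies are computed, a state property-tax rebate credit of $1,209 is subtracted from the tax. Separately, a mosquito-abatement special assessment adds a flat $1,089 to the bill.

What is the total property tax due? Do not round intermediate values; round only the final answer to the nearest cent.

Assessed value = $1,874,000 × 0.95 = $1,780,300
Taxable value = $1,780,300 − $79,000 = $1,701,300
City of Kemper: $1,701,300 × 0.011 = $18,714.3
Drummond County: $1,701,300 × 0.0118 = $20,075.34
Levies subtotal = $38,789.64
After credit = $38,789.64 − $1,209 = $37,580.64
Total = $37,580.64 + $1,089 = $38,669.64

$38,669.64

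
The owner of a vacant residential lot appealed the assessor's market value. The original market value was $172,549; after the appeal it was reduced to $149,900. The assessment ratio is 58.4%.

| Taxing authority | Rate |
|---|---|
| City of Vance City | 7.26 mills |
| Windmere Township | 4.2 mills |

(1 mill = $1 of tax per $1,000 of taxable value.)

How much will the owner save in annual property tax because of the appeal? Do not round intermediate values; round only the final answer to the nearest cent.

Old assessed value = $172,549 × 0.584 = $100,768.616
New assessed value = $149,900 × 0.584 = $87,541.6
Combined rate = 0.00726 + 0.0042 = 0.01146
Old tax = $100,768.616 × 0.01146 = $1,154.80833936
New tax = $87,541.6 × 0.01146 = $1,003.226736
Reduction = $1,154.80833936 − $1,003.226736 = $151.58160336

$151.58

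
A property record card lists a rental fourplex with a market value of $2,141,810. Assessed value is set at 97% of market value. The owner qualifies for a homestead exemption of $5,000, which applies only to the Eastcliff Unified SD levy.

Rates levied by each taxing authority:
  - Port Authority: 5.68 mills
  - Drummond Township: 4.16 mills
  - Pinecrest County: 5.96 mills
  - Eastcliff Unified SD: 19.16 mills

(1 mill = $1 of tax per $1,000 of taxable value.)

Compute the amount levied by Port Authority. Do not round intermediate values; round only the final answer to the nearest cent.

$11,800.52

Assessed value = $2,141,810 × 0.97 = $2,077,555.7
Port Authority taxable value = $2,077,555.7 (exemption does not apply)
Port Authority levy = $2,077,555.7 × 0.00568 = $11,800.516376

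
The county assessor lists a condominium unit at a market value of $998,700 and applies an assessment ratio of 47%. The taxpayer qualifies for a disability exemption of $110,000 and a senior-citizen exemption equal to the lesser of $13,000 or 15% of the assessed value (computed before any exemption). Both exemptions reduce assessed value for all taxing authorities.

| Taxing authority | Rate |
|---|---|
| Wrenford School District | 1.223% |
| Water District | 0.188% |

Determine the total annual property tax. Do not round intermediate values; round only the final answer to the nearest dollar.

$4,888

Assessed value = $998,700 × 0.47 = $469,389
Senior-citizen exemption = min($13,000, 15% × $469,389) = min($13,000, $70,408.35) = $13,000 (dollar cap binds)
Taxable value = $469,389 − $110,000 − $13,000 = $346,389
Wrenford School District: $346,389 × 0.01223 = $4,236.33747
Water District: $346,389 × 0.00188 = $651.21132
Total = $4,887.54879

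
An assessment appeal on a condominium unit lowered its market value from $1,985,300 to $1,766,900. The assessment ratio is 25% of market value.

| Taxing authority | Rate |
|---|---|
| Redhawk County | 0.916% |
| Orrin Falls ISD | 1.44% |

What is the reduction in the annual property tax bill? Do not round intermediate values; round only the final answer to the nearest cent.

$1,286.38

Old assessed value = $1,985,300 × 0.25 = $496,325
New assessed value = $1,766,900 × 0.25 = $441,725
Combined rate = 0.00916 + 0.0144 = 0.02356
Old tax = $496,325 × 0.02356 = $11,693.417
New tax = $441,725 × 0.02356 = $10,407.041
Reduction = $11,693.417 − $10,407.041 = $1,286.376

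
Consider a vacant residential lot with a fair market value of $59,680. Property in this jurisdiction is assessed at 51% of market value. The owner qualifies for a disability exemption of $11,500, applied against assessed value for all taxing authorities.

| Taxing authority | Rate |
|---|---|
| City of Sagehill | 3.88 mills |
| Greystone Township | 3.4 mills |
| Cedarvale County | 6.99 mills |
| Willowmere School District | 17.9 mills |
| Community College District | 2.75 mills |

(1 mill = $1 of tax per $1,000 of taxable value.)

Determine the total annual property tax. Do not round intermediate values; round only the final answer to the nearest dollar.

Assessed value = $59,680 × 0.51 = $30,436.8
Taxable value = $30,436.8 − $11,500 = $18,936.8
City of Sagehill: $18,936.8 × 0.00388 = $73.474784
Greystone Township: $18,936.8 × 0.0034 = $64.38512
Cedarvale County: $18,936.8 × 0.00699 = $132.368232
Willowmere School District: $18,936.8 × 0.0179 = $338.96872
Community College District: $18,936.8 × 0.00275 = $52.0762
Total = $73.474784 + $64.38512 + $132.368232 + $338.96872 + $52.0762 = $661.273056

$661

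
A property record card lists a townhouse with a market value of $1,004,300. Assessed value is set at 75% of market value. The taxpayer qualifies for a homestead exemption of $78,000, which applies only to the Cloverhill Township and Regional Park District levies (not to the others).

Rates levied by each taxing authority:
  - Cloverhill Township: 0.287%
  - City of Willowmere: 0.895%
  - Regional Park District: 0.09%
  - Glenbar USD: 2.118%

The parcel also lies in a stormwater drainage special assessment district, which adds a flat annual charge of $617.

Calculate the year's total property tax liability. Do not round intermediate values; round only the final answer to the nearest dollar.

Assessed value = $1,004,300 × 0.75 = $753,225
Cloverhill Township: ($753,225 − $78,000) × 0.00287 = $675,225 × 0.00287 = $1,937.89575
City of Willowmere: $753,225 × 0.00895 = $6,741.36375
Regional Park District: ($753,225 − $78,000) × 0.0009 = $675,225 × 0.0009 = $607.7025
Glenbar USD: $753,225 × 0.02118 = $15,953.3055
Levies subtotal = $25,240.2675
Total = $25,240.2675 + $617 = $25,857.2675

$25,857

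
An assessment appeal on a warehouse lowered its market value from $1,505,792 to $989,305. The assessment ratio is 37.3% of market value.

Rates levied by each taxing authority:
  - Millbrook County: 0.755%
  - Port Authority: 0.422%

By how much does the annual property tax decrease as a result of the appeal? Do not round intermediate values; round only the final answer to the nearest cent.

Old assessed value = $1,505,792 × 0.373 = $561,660.416
New assessed value = $989,305 × 0.373 = $369,010.765
Combined rate = 0.00755 + 0.00422 = 0.01177
Old tax = $561,660.416 × 0.01177 = $6,610.74309632
New tax = $369,010.765 × 0.01177 = $4,343.25670405
Reduction = $6,610.74309632 − $4,343.25670405 = $2,267.48639227

$2,267.49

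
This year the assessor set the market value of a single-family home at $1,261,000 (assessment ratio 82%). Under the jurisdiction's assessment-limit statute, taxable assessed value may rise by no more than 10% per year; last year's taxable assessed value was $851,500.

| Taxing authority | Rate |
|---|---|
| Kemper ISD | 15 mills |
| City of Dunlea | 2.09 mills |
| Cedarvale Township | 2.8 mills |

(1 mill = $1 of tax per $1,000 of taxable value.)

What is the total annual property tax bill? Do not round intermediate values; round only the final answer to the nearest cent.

Uncapped assessed value = $1,261,000 × 0.82 = $1,034,020
Cap limit = $851,500 × 1.1 = $936,650
Taxable assessed value = min($1,034,020, $936,650) = $936,650 (cap binds)
Kemper ISD: $936,650 × 0.015 = $14,049.75
City of Dunlea: $936,650 × 0.00209 = $1,957.5985
Cedarvale Township: $936,650 × 0.0028 = $2,622.62
Total = $18,629.9685

$18,629.97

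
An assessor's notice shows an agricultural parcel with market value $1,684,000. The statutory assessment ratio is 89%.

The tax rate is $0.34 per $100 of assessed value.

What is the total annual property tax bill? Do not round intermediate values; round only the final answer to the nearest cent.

Assessed value = $1,684,000 × 0.89 = $1,498,760
Tax = $1,498,760 × 0.0034 = $5,095.784

$5,095.78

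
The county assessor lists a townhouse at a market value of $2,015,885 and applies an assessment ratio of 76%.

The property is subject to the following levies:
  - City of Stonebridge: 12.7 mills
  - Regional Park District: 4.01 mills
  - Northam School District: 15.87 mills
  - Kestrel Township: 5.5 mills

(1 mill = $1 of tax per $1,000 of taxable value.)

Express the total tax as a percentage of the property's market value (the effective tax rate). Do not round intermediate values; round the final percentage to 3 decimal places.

2.894%

Assessed value = $2,015,885 × 0.76 = $1,532,072.6
City of Stonebridge: $1,532,072.6 × 0.0127 = $19,457.32202
Regional Park District: $1,532,072.6 × 0.00401 = $6,143.611126
Northam School District: $1,532,072.6 × 0.01587 = $24,313.992162
Kestrel Township: $1,532,072.6 × 0.0055 = $8,426.3993
Total tax = $58,341.324608
Effective rate = $58,341.324608 ÷ $2,015,885 = 2.894% of market value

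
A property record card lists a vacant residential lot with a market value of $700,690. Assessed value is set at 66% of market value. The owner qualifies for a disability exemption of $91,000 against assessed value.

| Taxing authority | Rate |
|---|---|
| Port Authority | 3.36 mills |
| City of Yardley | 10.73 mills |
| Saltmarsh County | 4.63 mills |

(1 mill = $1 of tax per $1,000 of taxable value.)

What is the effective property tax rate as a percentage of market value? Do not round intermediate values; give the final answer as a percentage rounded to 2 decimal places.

Assessed value = $700,690 × 0.66 = $462,455.4
Taxable value = $462,455.4 − $91,000 = $371,455.4
Port Authority: $371,455.4 × 0.00336 = $1,248.090144
City of Yardley: $371,455.4 × 0.01073 = $3,985.716442
Saltmarsh County: $371,455.4 × 0.00463 = $1,719.838502
Total tax = $6,953.645088
Effective rate = $6,953.645088 ÷ $700,690 = 0.99% of market value

0.99%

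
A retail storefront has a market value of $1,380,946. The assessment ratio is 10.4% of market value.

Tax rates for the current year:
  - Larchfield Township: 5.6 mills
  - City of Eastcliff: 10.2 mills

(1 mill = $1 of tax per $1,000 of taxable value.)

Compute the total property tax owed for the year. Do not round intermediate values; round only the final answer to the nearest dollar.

Assessed value = $1,380,946 × 0.104 = $143,618.384
Larchfield Township: $143,618.384 × 0.0056 = $804.2629504
City of Eastcliff: $143,618.384 × 0.0102 = $1,464.9075168
Total = $804.2629504 + $1,464.9075168 = $2,269.1704672

$2,269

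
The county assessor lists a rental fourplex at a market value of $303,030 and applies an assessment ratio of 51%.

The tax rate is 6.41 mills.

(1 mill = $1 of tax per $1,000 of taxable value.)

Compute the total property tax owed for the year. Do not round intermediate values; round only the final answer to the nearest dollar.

Assessed value = $303,030 × 0.51 = $154,545.3
Tax = $154,545.3 × 0.00641 = $990.635373

$991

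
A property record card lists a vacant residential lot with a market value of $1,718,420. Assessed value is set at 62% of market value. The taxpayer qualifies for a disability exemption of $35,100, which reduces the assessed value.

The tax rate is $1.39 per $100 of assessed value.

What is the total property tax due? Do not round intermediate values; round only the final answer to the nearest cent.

$14,321.45

Assessed value = $1,718,420 × 0.62 = $1,065,420.4
Taxable value = $1,065,420.4 − $35,100 = $1,030,320.4
Tax = $1,030,320.4 × 0.0139 = $14,321.45356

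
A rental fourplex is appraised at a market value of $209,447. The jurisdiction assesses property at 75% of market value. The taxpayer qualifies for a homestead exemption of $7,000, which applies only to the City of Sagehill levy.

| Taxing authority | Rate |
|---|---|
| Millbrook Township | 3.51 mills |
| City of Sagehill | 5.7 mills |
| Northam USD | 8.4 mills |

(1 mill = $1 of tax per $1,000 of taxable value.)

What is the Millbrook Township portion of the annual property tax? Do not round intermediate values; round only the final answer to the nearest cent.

$551.37

Assessed value = $209,447 × 0.75 = $157,085.25
Millbrook Township taxable value = $157,085.25 (exemption does not apply)
Millbrook Township levy = $157,085.25 × 0.00351 = $551.3692275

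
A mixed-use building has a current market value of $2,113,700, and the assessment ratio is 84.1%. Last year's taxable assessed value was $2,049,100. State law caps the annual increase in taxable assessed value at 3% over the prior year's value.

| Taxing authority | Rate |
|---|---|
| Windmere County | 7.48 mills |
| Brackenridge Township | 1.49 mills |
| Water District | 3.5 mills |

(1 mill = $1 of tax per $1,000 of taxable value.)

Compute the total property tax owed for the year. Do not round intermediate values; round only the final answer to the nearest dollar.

Uncapped assessed value = $2,113,700 × 0.841 = $1,777,621.7
Cap limit = $2,049,100 × 1.03 = $2,110,573
Taxable assessed value = min($1,777,621.7, $2,110,573) = $1,777,621.7 (cap does not bind)
Windmere County: $1,777,621.7 × 0.00748 = $13,296.610316
Brackenridge Township: $1,777,621.7 × 0.00149 = $2,648.656333
Water District: $1,777,621.7 × 0.0035 = $6,221.67595
Total = $22,166.942599

$22,167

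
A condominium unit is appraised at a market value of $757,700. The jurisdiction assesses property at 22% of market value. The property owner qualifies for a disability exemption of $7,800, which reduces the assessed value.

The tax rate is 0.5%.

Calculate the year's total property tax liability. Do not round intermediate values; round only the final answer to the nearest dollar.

Assessed value = $757,700 × 0.22 = $166,694
Taxable value = $166,694 − $7,800 = $158,894
Tax = $158,894 × 0.005 = $794.47

$794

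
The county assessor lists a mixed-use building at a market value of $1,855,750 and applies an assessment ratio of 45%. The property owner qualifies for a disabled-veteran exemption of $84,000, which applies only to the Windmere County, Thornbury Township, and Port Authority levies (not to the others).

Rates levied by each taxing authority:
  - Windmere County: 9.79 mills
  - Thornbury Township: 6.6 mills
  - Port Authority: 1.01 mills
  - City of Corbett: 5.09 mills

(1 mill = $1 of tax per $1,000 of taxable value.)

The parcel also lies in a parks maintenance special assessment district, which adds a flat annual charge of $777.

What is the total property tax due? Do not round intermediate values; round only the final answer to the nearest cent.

$18,096.52

Assessed value = $1,855,750 × 0.45 = $835,087.5
Windmere County: ($835,087.5 − $84,000) × 0.00979 = $751,087.5 × 0.00979 = $7,353.146625
Thornbury Township: ($835,087.5 − $84,000) × 0.0066 = $751,087.5 × 0.0066 = $4,957.1775
Port Authority: ($835,087.5 − $84,000) × 0.00101 = $751,087.5 × 0.00101 = $758.598375
City of Corbett: $835,087.5 × 0.00509 = $4,250.595375
Levies subtotal = $17,319.517875
Total = $17,319.517875 + $777 = $18,096.517875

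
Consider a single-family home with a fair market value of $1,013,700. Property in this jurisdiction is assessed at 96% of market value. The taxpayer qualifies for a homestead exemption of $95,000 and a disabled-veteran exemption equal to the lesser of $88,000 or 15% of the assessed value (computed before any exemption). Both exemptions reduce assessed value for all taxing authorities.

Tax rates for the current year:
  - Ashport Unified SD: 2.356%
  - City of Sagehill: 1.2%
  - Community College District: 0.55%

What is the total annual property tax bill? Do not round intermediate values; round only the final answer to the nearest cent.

$32,443.64

Assessed value = $1,013,700 × 0.96 = $973,152
Disabled-veteran exemption = min($88,000, 15% × $973,152) = min($88,000, $145,972.8) = $88,000 (dollar cap binds)
Taxable value = $973,152 − $95,000 − $88,000 = $790,152
Ashport Unified SD: $790,152 × 0.02356 = $18,615.98112
City of Sagehill: $790,152 × 0.012 = $9,481.824
Community College District: $790,152 × 0.0055 = $4,345.836
Total = $32,443.64112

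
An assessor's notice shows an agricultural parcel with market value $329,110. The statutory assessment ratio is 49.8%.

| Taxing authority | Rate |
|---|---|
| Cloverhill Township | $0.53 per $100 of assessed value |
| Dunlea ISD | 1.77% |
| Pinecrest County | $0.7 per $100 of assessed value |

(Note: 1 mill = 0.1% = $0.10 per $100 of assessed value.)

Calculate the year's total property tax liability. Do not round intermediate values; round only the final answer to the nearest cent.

Assessed value = $329,110 × 0.498 = $163,896.78
Cloverhill Township: $163,896.78 × 0.0053 = $868.652934
Dunlea ISD: $163,896.78 × 0.0177 = $2,900.973006
Pinecrest County: $163,896.78 × 0.007 = $1,147.27746
Total = $4,916.9034

$4,916.90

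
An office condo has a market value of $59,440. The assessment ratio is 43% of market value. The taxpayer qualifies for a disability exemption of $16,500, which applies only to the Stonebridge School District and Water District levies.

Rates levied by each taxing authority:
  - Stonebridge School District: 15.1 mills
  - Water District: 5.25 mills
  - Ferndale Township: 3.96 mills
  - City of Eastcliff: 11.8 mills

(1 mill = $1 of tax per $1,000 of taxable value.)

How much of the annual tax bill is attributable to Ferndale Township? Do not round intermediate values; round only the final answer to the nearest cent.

$101.21

Assessed value = $59,440 × 0.43 = $25,559.2
Ferndale Township taxable value = $25,559.2 (exemption does not apply)
Ferndale Township levy = $25,559.2 × 0.00396 = $101.214432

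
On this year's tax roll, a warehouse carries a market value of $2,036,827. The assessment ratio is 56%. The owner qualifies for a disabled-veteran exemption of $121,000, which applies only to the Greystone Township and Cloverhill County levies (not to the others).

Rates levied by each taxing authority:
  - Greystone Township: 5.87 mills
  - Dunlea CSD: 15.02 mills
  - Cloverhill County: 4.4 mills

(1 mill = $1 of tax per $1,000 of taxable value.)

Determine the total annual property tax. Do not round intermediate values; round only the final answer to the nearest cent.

$27,603.69

Assessed value = $2,036,827 × 0.56 = $1,140,623.12
Greystone Township: ($1,140,623.12 − $121,000) × 0.00587 = $1,019,623.12 × 0.00587 = $5,985.1877144
Dunlea CSD: $1,140,623.12 × 0.01502 = $17,132.1592624
Cloverhill County: ($1,140,623.12 − $121,000) × 0.0044 = $1,019,623.12 × 0.0044 = $4,486.341728
Total = $27,603.6887048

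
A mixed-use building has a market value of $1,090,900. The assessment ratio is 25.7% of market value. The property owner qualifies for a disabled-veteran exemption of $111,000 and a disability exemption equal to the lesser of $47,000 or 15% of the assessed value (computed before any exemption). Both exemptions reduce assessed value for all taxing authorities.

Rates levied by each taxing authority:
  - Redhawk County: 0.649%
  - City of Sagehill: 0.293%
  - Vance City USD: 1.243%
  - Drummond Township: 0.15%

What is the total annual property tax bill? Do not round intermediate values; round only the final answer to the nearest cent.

$2,972.62

Assessed value = $1,090,900 × 0.257 = $280,361.3
Disability exemption = min($47,000, 15% × $280,361.3) = min($47,000, $42,054.195) = $42,054.195 (percentage binds)
Taxable value = $280,361.3 − $111,000 − $42,054.195 = $127,307.105
Redhawk County: $127,307.105 × 0.00649 = $826.22311145
City of Sagehill: $127,307.105 × 0.00293 = $373.00981765
Vance City USD: $127,307.105 × 0.01243 = $1,582.42731515
Drummond Township: $127,307.105 × 0.0015 = $190.9606575
Total = $2,972.62090175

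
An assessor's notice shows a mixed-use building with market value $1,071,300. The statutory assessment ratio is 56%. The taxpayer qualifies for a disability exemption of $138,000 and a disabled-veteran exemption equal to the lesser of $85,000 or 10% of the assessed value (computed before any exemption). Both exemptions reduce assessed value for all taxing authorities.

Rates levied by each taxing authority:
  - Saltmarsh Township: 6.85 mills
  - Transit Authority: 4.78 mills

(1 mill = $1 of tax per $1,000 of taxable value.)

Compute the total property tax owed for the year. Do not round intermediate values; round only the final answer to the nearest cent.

Assessed value = $1,071,300 × 0.56 = $599,928
Disabled-veteran exemption = min($85,000, 10% × $599,928) = min($85,000, $59,992.8) = $59,992.8 (percentage binds)
Taxable value = $599,928 − $138,000 − $59,992.8 = $401,935.2
Saltmarsh Township: $401,935.2 × 0.00685 = $2,753.25612
Transit Authority: $401,935.2 × 0.00478 = $1,921.250256
Total = $4,674.506376

$4,674.51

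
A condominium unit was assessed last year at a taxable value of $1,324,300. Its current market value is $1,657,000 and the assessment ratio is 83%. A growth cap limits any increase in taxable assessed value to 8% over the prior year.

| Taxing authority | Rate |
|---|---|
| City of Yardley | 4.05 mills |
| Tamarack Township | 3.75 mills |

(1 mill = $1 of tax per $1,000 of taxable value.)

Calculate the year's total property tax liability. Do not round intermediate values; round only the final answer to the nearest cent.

Uncapped assessed value = $1,657,000 × 0.83 = $1,375,310
Cap limit = $1,324,300 × 1.08 = $1,430,244
Taxable assessed value = min($1,375,310, $1,430,244) = $1,375,310 (cap does not bind)
City of Yardley: $1,375,310 × 0.00405 = $5,570.0055
Tamarack Township: $1,375,310 × 0.00375 = $5,157.4125
Total = $10,727.418

$10,727.42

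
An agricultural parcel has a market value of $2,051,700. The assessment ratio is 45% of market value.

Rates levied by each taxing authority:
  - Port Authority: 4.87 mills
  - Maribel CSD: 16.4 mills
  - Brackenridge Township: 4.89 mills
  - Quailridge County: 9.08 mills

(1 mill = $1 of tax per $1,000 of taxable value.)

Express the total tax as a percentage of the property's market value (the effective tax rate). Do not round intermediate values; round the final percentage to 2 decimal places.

Assessed value = $2,051,700 × 0.45 = $923,265
Port Authority: $923,265 × 0.00487 = $4,496.30055
Maribel CSD: $923,265 × 0.0164 = $15,141.546
Brackenridge Township: $923,265 × 0.00489 = $4,514.76585
Quailridge County: $923,265 × 0.00908 = $8,383.2462
Total tax = $32,535.8586
Effective rate = $32,535.8586 ÷ $2,051,700 = 1.59% of market value

1.59%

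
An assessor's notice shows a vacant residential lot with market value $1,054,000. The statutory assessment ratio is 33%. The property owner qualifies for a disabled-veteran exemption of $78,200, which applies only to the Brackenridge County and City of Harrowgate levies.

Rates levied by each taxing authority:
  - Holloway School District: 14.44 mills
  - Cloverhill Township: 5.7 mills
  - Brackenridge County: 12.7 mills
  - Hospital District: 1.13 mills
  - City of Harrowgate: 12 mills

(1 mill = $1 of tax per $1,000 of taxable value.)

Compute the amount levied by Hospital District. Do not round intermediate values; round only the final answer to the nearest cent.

Assessed value = $1,054,000 × 0.33 = $347,820
Hospital District taxable value = $347,820 (exemption does not apply)
Hospital District levy = $347,820 × 0.00113 = $393.0366

$393.04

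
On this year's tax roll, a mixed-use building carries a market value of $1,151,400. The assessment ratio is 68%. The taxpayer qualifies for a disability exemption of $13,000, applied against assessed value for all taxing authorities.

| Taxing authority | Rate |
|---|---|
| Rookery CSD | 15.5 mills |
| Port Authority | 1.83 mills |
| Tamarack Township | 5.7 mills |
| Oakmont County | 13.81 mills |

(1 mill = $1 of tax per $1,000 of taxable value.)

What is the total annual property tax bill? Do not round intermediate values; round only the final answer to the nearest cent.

Assessed value = $1,151,400 × 0.68 = $782,952
Taxable value = $782,952 − $13,000 = $769,952
Rookery CSD: $769,952 × 0.0155 = $11,934.256
Port Authority: $769,952 × 0.00183 = $1,409.01216
Tamarack Township: $769,952 × 0.0057 = $4,388.7264
Oakmont County: $769,952 × 0.01381 = $10,633.03712
Total = $11,934.256 + $1,409.01216 + $4,388.7264 + $10,633.03712 = $28,365.03168

$28,365.03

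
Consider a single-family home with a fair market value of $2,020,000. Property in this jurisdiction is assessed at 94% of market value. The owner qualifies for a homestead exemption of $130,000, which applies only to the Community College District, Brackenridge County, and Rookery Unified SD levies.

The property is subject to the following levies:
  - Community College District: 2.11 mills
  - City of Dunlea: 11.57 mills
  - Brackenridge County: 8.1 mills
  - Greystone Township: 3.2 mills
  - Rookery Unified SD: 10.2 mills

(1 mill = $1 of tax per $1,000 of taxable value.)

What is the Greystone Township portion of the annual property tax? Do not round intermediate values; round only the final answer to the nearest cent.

Assessed value = $2,020,000 × 0.94 = $1,898,800
Greystone Township taxable value = $1,898,800 (exemption does not apply)
Greystone Township levy = $1,898,800 × 0.0032 = $6,076.16

$6,076.16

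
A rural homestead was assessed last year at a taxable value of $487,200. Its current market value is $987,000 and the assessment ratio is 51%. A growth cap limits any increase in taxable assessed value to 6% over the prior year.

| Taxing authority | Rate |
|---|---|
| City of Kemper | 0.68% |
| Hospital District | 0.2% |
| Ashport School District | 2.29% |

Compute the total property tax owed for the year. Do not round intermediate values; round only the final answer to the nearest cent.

Uncapped assessed value = $987,000 × 0.51 = $503,370
Cap limit = $487,200 × 1.06 = $516,432
Taxable assessed value = min($503,370, $516,432) = $503,370 (cap does not bind)
City of Kemper: $503,370 × 0.0068 = $3,422.916
Hospital District: $503,370 × 0.002 = $1,006.74
Ashport School District: $503,370 × 0.0229 = $11,527.173
Total = $15,956.829

$15,956.83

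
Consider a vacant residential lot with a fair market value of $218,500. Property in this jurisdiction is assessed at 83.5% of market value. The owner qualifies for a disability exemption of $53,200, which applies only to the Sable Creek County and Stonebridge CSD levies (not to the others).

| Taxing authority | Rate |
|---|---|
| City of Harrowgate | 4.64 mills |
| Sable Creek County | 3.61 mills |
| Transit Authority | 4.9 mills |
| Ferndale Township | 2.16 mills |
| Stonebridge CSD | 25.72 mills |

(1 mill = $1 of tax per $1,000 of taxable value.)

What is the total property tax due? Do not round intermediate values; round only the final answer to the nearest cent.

$5,925.46

Assessed value = $218,500 × 0.835 = $182,447.5
City of Harrowgate: $182,447.5 × 0.00464 = $846.5564
Sable Creek County: ($182,447.5 − $53,200) × 0.00361 = $129,247.5 × 0.00361 = $466.583475
Transit Authority: $182,447.5 × 0.0049 = $893.99275
Ferndale Township: $182,447.5 × 0.00216 = $394.0866
Stonebridge CSD: ($182,447.5 − $53,200) × 0.02572 = $129,247.5 × 0.02572 = $3,324.2457
Total = $5,925.464925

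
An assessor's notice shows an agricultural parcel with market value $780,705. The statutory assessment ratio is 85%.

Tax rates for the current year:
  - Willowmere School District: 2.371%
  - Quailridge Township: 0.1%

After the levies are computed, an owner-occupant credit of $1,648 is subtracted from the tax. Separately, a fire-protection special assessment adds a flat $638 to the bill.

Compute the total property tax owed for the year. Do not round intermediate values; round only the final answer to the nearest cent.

$15,387.54

Assessed value = $780,705 × 0.85 = $663,599.25
Willowmere School District: $663,599.25 × 0.02371 = $15,733.9382175
Quailridge Township: $663,599.25 × 0.001 = $663.59925
Levies subtotal = $16,397.5374675
After credit = $16,397.5374675 − $1,648 = $14,749.5374675
Total = $14,749.5374675 + $638 = $15,387.5374675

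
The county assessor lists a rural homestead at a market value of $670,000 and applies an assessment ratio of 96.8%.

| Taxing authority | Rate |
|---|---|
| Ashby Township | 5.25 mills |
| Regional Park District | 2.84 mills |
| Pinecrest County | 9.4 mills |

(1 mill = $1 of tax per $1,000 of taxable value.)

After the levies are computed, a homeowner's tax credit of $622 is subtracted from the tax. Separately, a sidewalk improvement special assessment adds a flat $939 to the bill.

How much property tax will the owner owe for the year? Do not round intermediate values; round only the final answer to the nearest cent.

Assessed value = $670,000 × 0.968 = $648,560
Ashby Township: $648,560 × 0.00525 = $3,404.94
Regional Park District: $648,560 × 0.00284 = $1,841.9104
Pinecrest County: $648,560 × 0.0094 = $6,096.464
Levies subtotal = $11,343.3144
After credit = $11,343.3144 − $622 = $10,721.3144
Total = $10,721.3144 + $939 = $11,660.3144

$11,660.31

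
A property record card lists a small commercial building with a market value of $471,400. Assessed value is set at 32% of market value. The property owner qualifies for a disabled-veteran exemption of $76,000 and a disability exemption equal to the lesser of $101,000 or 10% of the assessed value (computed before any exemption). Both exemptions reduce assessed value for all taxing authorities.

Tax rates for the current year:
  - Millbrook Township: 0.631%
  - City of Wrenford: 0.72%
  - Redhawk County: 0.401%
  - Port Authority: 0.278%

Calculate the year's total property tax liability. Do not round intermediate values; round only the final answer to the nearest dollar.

$1,213

Assessed value = $471,400 × 0.32 = $150,848
Disability exemption = min($101,000, 10% × $150,848) = min($101,000, $15,084.8) = $15,084.8 (percentage binds)
Taxable value = $150,848 − $76,000 − $15,084.8 = $59,763.2
Millbrook Township: $59,763.2 × 0.00631 = $377.105792
City of Wrenford: $59,763.2 × 0.0072 = $430.29504
Redhawk County: $59,763.2 × 0.00401 = $239.650432
Port Authority: $59,763.2 × 0.00278 = $166.141696
Total = $1,213.19296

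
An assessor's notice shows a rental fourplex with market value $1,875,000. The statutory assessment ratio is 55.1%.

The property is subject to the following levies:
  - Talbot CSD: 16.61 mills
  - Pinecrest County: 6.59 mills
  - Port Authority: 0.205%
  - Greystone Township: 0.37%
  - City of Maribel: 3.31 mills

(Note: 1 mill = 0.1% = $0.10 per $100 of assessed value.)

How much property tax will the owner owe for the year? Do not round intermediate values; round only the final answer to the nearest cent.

Assessed value = $1,875,000 × 0.551 = $1,033,125
Talbot CSD: $1,033,125 × 0.01661 = $17,160.20625
Pinecrest County: $1,033,125 × 0.00659 = $6,808.29375
Port Authority: $1,033,125 × 0.00205 = $2,117.90625
Greystone Township: $1,033,125 × 0.0037 = $3,822.5625
City of Maribel: $1,033,125 × 0.00331 = $3,419.64375
Total = $33,328.6125

$33,328.61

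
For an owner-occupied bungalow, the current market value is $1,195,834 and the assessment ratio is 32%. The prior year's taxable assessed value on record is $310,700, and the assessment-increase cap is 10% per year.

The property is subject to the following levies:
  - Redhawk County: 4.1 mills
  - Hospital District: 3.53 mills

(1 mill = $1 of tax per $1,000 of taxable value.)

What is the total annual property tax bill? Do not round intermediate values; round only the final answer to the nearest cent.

Uncapped assessed value = $1,195,834 × 0.32 = $382,666.88
Cap limit = $310,700 × 1.1 = $341,770
Taxable assessed value = min($382,666.88, $341,770) = $341,770 (cap binds)
Redhawk County: $341,770 × 0.0041 = $1,401.257
Hospital District: $341,770 × 0.00353 = $1,206.4481
Total = $2,607.7051

$2,607.71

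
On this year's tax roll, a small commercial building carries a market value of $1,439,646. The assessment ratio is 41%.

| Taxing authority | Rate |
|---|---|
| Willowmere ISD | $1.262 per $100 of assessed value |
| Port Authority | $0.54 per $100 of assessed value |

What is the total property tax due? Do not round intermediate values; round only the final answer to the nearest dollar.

$10,636

Assessed value = $1,439,646 × 0.41 = $590,254.86
Willowmere ISD: $590,254.86 × 0.01262 = $7,449.0163332
Port Authority: $590,254.86 × 0.0054 = $3,187.376244
Total = $7,449.0163332 + $3,187.376244 = $10,636.3925772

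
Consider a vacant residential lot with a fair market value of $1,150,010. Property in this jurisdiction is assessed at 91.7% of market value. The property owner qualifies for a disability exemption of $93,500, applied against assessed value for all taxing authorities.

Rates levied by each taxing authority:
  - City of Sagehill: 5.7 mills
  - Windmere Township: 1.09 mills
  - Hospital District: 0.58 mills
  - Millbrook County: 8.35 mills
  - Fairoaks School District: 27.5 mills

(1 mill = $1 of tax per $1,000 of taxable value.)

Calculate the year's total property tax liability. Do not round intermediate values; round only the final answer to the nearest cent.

$41,536.98

Assessed value = $1,150,010 × 0.917 = $1,054,559.17
Taxable value = $1,054,559.17 − $93,500 = $961,059.17
City of Sagehill: $961,059.17 × 0.0057 = $5,478.037269
Windmere Township: $961,059.17 × 0.00109 = $1,047.5544953
Hospital District: $961,059.17 × 0.00058 = $557.4143186
Millbrook County: $961,059.17 × 0.00835 = $8,024.8440695
Fairoaks School District: $961,059.17 × 0.0275 = $26,429.127175
Total = $5,478.037269 + $1,047.5544953 + $557.4143186 + $8,024.8440695 + $26,429.127175 = $41,536.9773274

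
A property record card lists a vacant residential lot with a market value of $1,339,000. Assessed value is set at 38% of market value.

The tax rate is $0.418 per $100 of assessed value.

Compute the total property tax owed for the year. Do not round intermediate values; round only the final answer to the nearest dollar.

$2,127

Assessed value = $1,339,000 × 0.38 = $508,820
Tax = $508,820 × 0.00418 = $2,126.8676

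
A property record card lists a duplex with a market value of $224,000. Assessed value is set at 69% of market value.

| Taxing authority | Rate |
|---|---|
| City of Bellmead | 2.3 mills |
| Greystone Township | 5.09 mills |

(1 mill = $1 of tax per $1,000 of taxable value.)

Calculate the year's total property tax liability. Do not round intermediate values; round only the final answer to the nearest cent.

$1,142.20

Assessed value = $224,000 × 0.69 = $154,560
City of Bellmead: $154,560 × 0.0023 = $355.488
Greystone Township: $154,560 × 0.00509 = $786.7104
Total = $355.488 + $786.7104 = $1,142.1984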